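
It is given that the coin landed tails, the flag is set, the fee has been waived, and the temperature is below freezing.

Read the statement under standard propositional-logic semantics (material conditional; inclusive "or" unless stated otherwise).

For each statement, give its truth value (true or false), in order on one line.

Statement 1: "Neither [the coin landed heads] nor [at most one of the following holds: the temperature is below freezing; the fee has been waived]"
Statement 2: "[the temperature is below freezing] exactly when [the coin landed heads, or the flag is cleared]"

Let P = "the coin landed heads" (F), S = "the temperature is below freezing" (T), R = "the fee has been waived" (T), Q = "the flag is set" (T).

Statement 1: Parsed as P nor (S nand R)

S nand R = T nand T = F
P nor (S nand R) = F nor F = T
Hence Statement 1 is true.

Statement 2: Parsed as S <-> (P | ~Q)

~Q = ~T = F
P | ~Q = F | F = F
S <-> (P | ~Q) = T <-> F = F
So Statement 2 is false.

Statement 1 True / Statement 2 False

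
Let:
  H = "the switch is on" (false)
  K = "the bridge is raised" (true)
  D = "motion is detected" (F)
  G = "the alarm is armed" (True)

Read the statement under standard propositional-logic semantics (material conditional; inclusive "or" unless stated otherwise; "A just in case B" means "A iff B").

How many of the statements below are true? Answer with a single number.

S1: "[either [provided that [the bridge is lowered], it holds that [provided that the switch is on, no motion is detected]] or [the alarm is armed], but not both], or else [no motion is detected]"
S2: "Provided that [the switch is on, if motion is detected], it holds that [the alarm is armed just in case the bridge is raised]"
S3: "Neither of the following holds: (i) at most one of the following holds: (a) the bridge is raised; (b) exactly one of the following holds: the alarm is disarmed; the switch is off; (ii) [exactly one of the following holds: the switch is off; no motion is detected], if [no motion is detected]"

3

S1: In symbols: ((~K -> (H -> ~D)) xor G) | ~D

~K = ~T = F
~D = ~F = T
H -> ~D = F -> T = T
~K -> (H -> ~D) = F -> T = T
(~K -> (H -> ~D)) xor G = T xor T = F
~D = ~F = T
((~K -> (H -> ~D)) xor G) | ~D = F | T = T
Hence S1 is true.

S2: Parsed as (D -> H) -> (G <-> K)

D -> H = F -> F = T
G <-> K = T <-> T = T
(D -> H) -> (G <-> K) = T -> T = T
Hence S2 is true.

S3: In symbols: (K nand (~G xor ~H)) nor (~D -> (~H xor ~D))

~G = ~T = F
~H = ~F = T
~G xor ~H = F xor T = T
K nand (~G xor ~H) = T nand T = F
~D = ~F = T
~H = ~F = T
~D = ~F = T
~H xor ~D = T xor T = F
~D -> (~H xor ~D) = T -> F = F
(K nand (~G xor ~H)) nor (~D -> (~H xor ~D)) = F nor F = T
Thus S3 is true.

True statements: 3 (S1, S2, S3).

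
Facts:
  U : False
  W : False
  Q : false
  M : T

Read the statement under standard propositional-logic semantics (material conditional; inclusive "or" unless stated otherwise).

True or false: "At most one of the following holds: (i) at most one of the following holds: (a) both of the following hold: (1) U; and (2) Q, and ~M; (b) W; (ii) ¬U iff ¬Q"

The statement is false.

Values: U=F, Q=F, M=T, W=F.
This is ((U ∧ (Q ∧ ¬M)) ↑ W) ↑ (¬U ↔ ¬Q).

¬M = ¬T = F
Q ∧ ¬M = F ∧ F = F
U ∧ (Q ∧ ¬M) = F ∧ F = F
(U ∧ (Q ∧ ¬M)) ↑ W = F ↑ F = T
¬U = ¬F = T
¬Q = ¬F = T
¬U ↔ ¬Q = T ↔ T = T
((U ∧ (Q ∧ ¬M)) ↑ W) ↑ (¬U ↔ ¬Q) = T ↑ T = F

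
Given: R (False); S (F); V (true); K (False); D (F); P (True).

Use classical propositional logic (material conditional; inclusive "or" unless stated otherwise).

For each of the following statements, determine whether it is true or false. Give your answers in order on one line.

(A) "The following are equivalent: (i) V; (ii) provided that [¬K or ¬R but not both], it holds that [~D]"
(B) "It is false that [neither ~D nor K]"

(A) true / (B) true

(A): This is V ↔ ((¬K ⊕ ¬R) → ¬D).

¬K = ¬F = T
¬R = ¬F = T
¬K ⊕ ¬R = T ⊕ T = F
¬D = ¬F = T
(¬K ⊕ ¬R) → ¬D = F → T = T
V ↔ ((¬K ⊕ ¬R) → ¬D) = T ↔ T = T
Hence (A) is true.

(B): Parsed as ¬(¬D ↓ K)

¬D = ¬F = T
¬D ↓ K = T ↓ F = F
¬(¬D ↓ K) = ¬F = T
Hence (B) is true.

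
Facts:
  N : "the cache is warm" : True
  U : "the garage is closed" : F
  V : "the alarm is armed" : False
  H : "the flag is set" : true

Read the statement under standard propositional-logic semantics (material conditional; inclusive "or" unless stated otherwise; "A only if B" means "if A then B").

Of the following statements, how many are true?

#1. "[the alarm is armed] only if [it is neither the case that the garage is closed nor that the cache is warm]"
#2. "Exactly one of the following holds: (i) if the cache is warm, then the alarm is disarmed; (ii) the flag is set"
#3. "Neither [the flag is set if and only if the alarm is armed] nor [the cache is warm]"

#1: In symbols: V -> (U nor N)

U nor N = False nor True = False
V -> (U nor N) = False -> False = True
Thus #1 is true.

#2: In symbols: (N -> not V) xor H

not V = not False = True
N -> not V = True -> True = True
(N -> not V) xor H = True xor True = False
Thus #2 is false.

#3: Parsed as (H iff V) nor N

H iff V = True iff False = False
(H iff V) nor N = False nor True = False
Thus #3 is false.

1 of the 3 statements is true.

1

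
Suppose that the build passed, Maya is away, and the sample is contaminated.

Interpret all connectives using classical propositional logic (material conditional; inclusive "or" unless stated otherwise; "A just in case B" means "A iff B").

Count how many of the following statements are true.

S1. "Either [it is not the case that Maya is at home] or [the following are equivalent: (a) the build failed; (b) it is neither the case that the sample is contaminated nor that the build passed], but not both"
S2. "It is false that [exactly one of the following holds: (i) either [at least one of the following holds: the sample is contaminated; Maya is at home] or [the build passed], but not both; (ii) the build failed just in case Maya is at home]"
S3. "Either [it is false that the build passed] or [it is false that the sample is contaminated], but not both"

0

Let Q = "Maya is at home" (False), P = "the build passed" (True), R = "the sample is contaminated" (True).

S1: Formalization: not Q xor (not P iff (R nor P))

not Q = not False = True
not P = not True = False
R nor P = True nor True = False
not P iff (R nor P) = False iff False = True
not Q xor (not P iff (R nor P)) = True xor True = False
Hence S1 is false.

S2: In symbols: not (((R or Q) xor P) xor (not P iff Q))

R or Q = True or False = True
(R or Q) xor P = True xor True = False
not P = not True = False
not P iff Q = False iff False = True
((R or Q) xor P) xor (not P iff Q) = False xor True = True
not (((R or Q) xor P) xor (not P iff Q)) = not True = False
So S2 is false.

S3: Parsed as not P xor not R

not P = not True = False
not R = not True = False
not P xor not R = False xor False = False
Thus S3 is false.

0 of the 3 statements are true (none).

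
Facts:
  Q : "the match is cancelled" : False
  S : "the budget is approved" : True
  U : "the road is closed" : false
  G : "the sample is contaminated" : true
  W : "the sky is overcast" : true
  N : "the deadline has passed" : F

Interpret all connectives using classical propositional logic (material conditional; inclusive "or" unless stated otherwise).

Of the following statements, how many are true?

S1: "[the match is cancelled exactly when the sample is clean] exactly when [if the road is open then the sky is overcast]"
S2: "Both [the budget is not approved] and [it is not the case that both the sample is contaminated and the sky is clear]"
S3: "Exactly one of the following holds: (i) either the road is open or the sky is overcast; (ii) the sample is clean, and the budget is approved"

2

S1: This is (Q iff not G) iff (not U -> W).

not G = not True = False
Q iff not G = False iff False = True
not U = not False = True
not U -> W = True -> True = True
(Q iff not G) iff (not U -> W) = True iff True = True
So S1 is true.

S2: This is not S and (G nand not W).

not S = not True = False
not W = not True = False
G nand not W = True nand False = True
not S and (G nand not W) = False and True = False
Thus S2 is false.

S3: Formalization: (not U or W) xor (not G and S)

not U = not False = True
not U or W = True or True = True
not G = not True = False
not G and S = False and True = False
(not U or W) xor (not G and S) = True xor False = True
Hence S3 is true.

True statements: 2 (S1, S3).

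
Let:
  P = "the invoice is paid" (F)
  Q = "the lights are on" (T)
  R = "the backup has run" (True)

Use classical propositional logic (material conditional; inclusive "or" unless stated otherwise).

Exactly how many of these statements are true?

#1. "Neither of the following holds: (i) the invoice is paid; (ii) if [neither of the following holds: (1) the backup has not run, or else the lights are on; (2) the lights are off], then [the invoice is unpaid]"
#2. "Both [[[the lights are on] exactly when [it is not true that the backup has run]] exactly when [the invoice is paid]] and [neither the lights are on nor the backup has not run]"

#1: This is P ↓ (((¬R ∨ Q) ↓ ¬Q) → ¬P).

¬R = ¬T = F
¬R ∨ Q = F ∨ T = T
¬Q = ¬T = F
(¬R ∨ Q) ↓ ¬Q = T ↓ F = F
¬P = ¬F = T
((¬R ∨ Q) ↓ ¬Q) → ¬P = F → T = T
P ↓ (((¬R ∨ Q) ↓ ¬Q) → ¬P) = F ↓ T = F
Thus #1 is false.

#2: Formalization: ((Q ↔ ¬R) ↔ P) ∧ (Q ↓ ¬R)

¬R = ¬T = F
Q ↔ ¬R = T ↔ F = F
(Q ↔ ¬R) ↔ P = F ↔ F = T
¬R = ¬T = F
Q ↓ ¬R = T ↓ F = F
((Q ↔ ¬R) ↔ P) ∧ (Q ↓ ¬R) = T ∧ F = F
Thus #2 is false.

0 of the 2 statements are true (none).

0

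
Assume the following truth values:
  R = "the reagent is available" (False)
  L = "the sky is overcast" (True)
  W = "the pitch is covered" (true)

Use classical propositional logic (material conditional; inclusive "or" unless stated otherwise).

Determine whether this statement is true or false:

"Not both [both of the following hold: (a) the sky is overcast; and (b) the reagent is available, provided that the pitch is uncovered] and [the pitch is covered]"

False.

Values: L=True, W=True, R=False.
Formalization: (L and (not W -> R)) nand W

not W = not True = False
not W -> R = False -> False = True
L and (not W -> R) = True and True = True
(L and (not W -> R)) nand W = True nand True = False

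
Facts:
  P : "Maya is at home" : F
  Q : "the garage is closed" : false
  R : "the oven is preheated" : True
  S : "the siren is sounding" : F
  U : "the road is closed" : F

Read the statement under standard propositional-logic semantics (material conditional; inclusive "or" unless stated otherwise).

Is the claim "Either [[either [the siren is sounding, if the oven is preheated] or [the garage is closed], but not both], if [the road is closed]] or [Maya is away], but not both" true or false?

Values: U=F, R=T, S=F, Q=F, P=F.
This is (U → ((R → S) ⊕ Q)) ⊕ ¬P.

R → S = T → F = F
(R → S) ⊕ Q = F ⊕ F = F
U → ((R → S) ⊕ Q) = F → F = T
¬P = ¬F = T
(U → ((R → S) ⊕ Q)) ⊕ ¬P = T ⊕ T = F

The statement is false.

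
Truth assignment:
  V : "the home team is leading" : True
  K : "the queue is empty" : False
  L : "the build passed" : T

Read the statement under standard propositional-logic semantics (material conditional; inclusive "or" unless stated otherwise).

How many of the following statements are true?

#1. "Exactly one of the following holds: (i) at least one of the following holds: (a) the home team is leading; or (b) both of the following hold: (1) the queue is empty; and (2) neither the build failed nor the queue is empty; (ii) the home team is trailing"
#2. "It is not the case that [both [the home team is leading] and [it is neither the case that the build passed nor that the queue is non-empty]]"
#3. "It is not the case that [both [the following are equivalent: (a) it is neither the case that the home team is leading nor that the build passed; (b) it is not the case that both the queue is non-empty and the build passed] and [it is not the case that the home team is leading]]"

3

#1: Formalization: (V ∨ (K ∧ (¬L ↓ K))) ⊕ ¬V

¬L = ¬T = F
¬L ↓ K = F ↓ F = T
K ∧ (¬L ↓ K) = F ∧ T = F
V ∨ (K ∧ (¬L ↓ K)) = T ∨ F = T
¬V = ¬T = F
(V ∨ (K ∧ (¬L ↓ K))) ⊕ ¬V = T ⊕ F = T
Thus #1 is true.

#2: Parsed as ¬(V ∧ (L ↓ ¬K))

¬K = ¬F = T
L ↓ ¬K = T ↓ T = F
V ∧ (L ↓ ¬K) = T ∧ F = F
¬(V ∧ (L ↓ ¬K)) = ¬F = T
So #2 is true.

#3: In symbols: ¬(((V ↓ L) ↔ (¬K ↑ L)) ∧ ¬V)

V ↓ L = T ↓ T = F
¬K = ¬F = T
¬K ↑ L = T ↑ T = F
(V ↓ L) ↔ (¬K ↑ L) = F ↔ F = T
¬V = ¬T = F
((V ↓ L) ↔ (¬K ↑ L)) ∧ ¬V = T ∧ F = F
¬(((V ↓ L) ↔ (¬K ↑ L)) ∧ ¬V) = ¬F = T
Thus #3 is true.

Count: 3.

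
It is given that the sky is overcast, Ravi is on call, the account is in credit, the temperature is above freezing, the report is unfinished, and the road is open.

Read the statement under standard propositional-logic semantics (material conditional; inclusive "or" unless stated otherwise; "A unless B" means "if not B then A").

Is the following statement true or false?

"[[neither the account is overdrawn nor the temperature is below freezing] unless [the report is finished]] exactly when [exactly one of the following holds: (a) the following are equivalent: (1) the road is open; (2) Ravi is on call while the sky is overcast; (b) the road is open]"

The statement is false.

Let P = "the account is overdrawn" (False), S = "the temperature is below freezing" (False), M = "the report is finished" (False), R = "the road is closed" (False), L = "Ravi is on call" (True), D = "the sky is overcast" (True).
Parsed as ((P nor S) or M) iff ((not R iff (L and D)) xor not R)

P nor S = False nor False = True
(P nor S) or M = True or False = True
not R = not False = True
L and D = True and True = True
not R iff (L and D) = True iff True = True
not R = not False = True
(not R iff (L and D)) xor not R = True xor True = False
((P nor S) or M) iff ((not R iff (L and D)) xor not R) = True iff False = False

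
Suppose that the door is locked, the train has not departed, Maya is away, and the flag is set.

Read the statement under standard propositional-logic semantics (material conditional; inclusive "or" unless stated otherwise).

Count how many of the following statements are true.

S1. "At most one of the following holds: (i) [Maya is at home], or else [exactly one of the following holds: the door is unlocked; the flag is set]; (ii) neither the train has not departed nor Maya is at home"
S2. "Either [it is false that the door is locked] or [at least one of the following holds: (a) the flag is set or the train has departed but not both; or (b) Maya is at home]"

2

Let R = "Maya is at home" (F), P = "the door is locked" (T), S = "the flag is set" (T), Q = "the train has departed" (F).

S1: Formalization: (R | (~P xor S)) nand (~Q nor R)

~P = ~T = F
~P xor S = F xor T = T
R | (~P xor S) = F | T = T
~Q = ~F = T
~Q nor R = T nor F = F
(R | (~P xor S)) nand (~Q nor R) = T nand F = T
So S1 is true.

S2: This is ~P | ((S xor Q) | R).

~P = ~T = F
S xor Q = T xor F = T
(S xor Q) | R = T | F = T
~P | ((S xor Q) | R) = F | T = T
So S2 is true.

Count: 2.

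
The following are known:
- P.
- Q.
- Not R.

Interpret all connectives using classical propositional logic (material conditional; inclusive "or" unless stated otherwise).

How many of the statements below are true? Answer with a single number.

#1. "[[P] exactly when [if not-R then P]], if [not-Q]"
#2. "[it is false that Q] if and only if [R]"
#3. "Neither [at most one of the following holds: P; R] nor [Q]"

2

#1: In symbols: ¬Q → (P ↔ (¬R → P))

¬Q = ¬T = F
¬R = ¬F = T
¬R → P = T → T = T
P ↔ (¬R → P) = T ↔ T = T
¬Q → (P ↔ (¬R → P)) = F → T = T
Thus #1 is true.

#2: In symbols: ¬Q ↔ R

¬Q = ¬T = F
¬Q ↔ R = F ↔ F = T
Thus #2 is true.

#3: This is (P ↑ R) ↓ Q.

P ↑ R = T ↑ F = T
(P ↑ R) ↓ Q = T ↓ T = F
Thus #3 is false.

Count: 2.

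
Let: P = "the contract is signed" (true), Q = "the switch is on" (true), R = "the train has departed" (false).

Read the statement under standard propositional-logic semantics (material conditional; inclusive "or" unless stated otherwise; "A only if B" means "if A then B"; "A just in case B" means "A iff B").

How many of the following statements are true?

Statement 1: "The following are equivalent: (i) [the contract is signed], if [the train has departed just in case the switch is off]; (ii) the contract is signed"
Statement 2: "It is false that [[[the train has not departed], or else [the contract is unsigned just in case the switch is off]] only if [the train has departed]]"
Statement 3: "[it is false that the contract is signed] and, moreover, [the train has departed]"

2

Statement 1: In symbols: ((R <-> ~Q) -> P) <-> P

~Q = ~T = F
R <-> ~Q = F <-> F = T
(R <-> ~Q) -> P = T -> T = T
((R <-> ~Q) -> P) <-> P = T <-> T = T
Hence Statement 1 is true.

Statement 2: Parsed as ~((~R | (~P <-> ~Q)) -> R)

~R = ~F = T
~P = ~T = F
~Q = ~T = F
~P <-> ~Q = F <-> F = T
~R | (~P <-> ~Q) = T | T = T
(~R | (~P <-> ~Q)) -> R = T -> F = F
~((~R | (~P <-> ~Q)) -> R) = ~F = T
So Statement 2 is true.

Statement 3: In symbols: ~P & R

~P = ~T = F
~P & R = F & F = F
So Statement 3 is false.

Count: 2.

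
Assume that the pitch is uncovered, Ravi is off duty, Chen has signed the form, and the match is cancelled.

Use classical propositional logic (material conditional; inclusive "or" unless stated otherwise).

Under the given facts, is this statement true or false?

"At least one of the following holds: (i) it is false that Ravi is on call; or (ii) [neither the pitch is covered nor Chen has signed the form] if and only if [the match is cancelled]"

true

Let Q = "Ravi is on call" (False), P = "the pitch is covered" (False), R = "Chen has signed the form" (True), S = "the match is cancelled" (True).
Formalization: not Q or ((P nor R) iff S)

not Q = not False = True
P nor R = False nor True = False
(P nor R) iff S = False iff True = False
not Q or ((P nor R) iff S) = True or False = True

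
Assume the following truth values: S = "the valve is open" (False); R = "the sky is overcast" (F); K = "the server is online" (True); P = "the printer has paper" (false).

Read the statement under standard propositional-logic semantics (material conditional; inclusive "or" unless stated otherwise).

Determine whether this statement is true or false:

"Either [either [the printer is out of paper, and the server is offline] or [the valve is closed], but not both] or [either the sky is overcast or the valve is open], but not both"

The statement is true.

In symbols: ((~P & ~K) xor ~S) xor (R | S)

~P = ~F = T
~K = ~T = F
~P & ~K = T & F = F
~S = ~F = T
(~P & ~K) xor ~S = F xor T = T
R | S = F | F = F
((~P & ~K) xor ~S) xor (R | S) = T xor F = T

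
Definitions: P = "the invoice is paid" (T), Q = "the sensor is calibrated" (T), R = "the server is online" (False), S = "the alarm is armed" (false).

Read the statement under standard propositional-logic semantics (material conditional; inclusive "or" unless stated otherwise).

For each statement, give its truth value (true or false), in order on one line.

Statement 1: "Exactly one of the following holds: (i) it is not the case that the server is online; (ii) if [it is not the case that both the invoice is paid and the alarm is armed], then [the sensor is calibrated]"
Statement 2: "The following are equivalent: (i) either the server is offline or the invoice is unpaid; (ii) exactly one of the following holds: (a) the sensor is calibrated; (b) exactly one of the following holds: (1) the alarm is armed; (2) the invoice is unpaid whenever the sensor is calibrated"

Statement 1 F, Statement 2 T

Statement 1: Parsed as ~R xor ((P nand S) -> Q)

~R = ~F = T
P nand S = T nand F = T
(P nand S) -> Q = T -> T = T
~R xor ((P nand S) -> Q) = T xor T = F
So Statement 1 is false.

Statement 2: Parsed as (~R | ~P) <-> (Q xor (S xor (Q -> ~P)))

~R = ~F = T
~P = ~T = F
~R | ~P = T | F = T
~P = ~T = F
Q -> ~P = T -> F = F
S xor (Q -> ~P) = F xor F = F
Q xor (S xor (Q -> ~P)) = T xor F = T
(~R | ~P) <-> (Q xor (S xor (Q -> ~P))) = T <-> T = T
Thus Statement 2 is true.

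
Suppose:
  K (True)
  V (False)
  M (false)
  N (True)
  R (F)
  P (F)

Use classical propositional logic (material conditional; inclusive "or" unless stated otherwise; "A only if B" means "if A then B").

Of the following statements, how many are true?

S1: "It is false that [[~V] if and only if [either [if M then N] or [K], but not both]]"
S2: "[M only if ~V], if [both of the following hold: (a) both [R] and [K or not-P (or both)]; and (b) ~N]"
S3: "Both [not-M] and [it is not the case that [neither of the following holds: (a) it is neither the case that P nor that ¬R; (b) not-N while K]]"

2

S1: In symbols: not (not V iff ((M -> N) xor K))

not V = not False = True
M -> N = False -> True = True
(M -> N) xor K = True xor True = False
not V iff ((M -> N) xor K) = True iff False = False
not (not V iff ((M -> N) xor K)) = not False = True
Thus S1 is true.

S2: In symbols: ((R and (K or not P)) and not N) -> (M -> not V)

not P = not False = True
K or not P = True or True = True
R and (K or not P) = False and True = False
not N = not True = False
(R and (K or not P)) and not N = False and False = False
not V = not False = True
M -> not V = False -> True = True
((R and (K or not P)) and not N) -> (M -> not V) = False -> True = True
So S2 is true.

S3: Formalization: not M and not ((P nor not R) nor (not N and K))

not M = not False = True
not R = not False = True
P nor not R = False nor True = False
not N = not True = False
not N and K = False and True = False
(P nor not R) nor (not N and K) = False nor False = True
not ((P nor not R) nor (not N and K)) = not True = False
not M and not ((P nor not R) nor (not N and K)) = True and False = False
So S3 is false.

Count: 2.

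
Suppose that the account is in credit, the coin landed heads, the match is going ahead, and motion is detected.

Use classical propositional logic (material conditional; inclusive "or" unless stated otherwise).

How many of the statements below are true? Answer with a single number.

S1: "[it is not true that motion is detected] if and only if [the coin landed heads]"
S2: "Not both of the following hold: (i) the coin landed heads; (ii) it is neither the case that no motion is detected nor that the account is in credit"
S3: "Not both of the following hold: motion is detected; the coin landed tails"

Let Q = "motion is detected" (True), K = "the coin landed heads" (True), G = "the account is overdrawn" (False).

S1: Formalization: not Q iff K

not Q = not True = False
not Q iff K = False iff True = False
Thus S1 is false.

S2: Formalization: K nand (not Q nor not G)

not Q = not True = False
not G = not False = True
not Q nor not G = False nor True = False
K nand (not Q nor not G) = True nand False = True
Thus S2 is true.

S3: Formalization: Q nand not K

not K = not True = False
Q nand not K = True nand False = True
Hence S3 is true.

2 of the 3 statements are true.

2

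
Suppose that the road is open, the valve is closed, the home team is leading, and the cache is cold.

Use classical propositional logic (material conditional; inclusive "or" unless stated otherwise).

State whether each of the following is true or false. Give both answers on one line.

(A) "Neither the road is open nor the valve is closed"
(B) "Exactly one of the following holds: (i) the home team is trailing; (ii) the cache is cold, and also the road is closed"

(A) F, (B) F

Let U = "the road is closed" (F), S = "the valve is open" (F), H = "the home team is leading" (T), L = "the cache is warm" (F).

(A): In symbols: ~U nor ~S

~U = ~F = T
~S = ~F = T
~U nor ~S = T nor T = F
Thus (A) is false.

(B): Formalization: ~H xor (~L & U)

~H = ~T = F
~L = ~F = T
~L & U = T & F = F
~H xor (~L & U) = F xor F = F
Hence (B) is false.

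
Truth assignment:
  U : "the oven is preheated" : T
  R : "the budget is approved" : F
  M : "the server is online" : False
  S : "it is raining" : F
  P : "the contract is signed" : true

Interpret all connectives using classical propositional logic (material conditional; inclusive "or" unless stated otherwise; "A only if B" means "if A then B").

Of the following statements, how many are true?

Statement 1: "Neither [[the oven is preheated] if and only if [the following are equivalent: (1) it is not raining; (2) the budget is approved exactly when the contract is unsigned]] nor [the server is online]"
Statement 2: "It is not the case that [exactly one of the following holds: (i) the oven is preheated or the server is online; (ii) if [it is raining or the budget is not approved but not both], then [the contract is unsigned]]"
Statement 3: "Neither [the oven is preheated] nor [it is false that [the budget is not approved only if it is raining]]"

Statement 1: In symbols: (U <-> (~S <-> (R <-> ~P))) nor M

~S = ~F = T
~P = ~T = F
R <-> ~P = F <-> F = T
~S <-> (R <-> ~P) = T <-> T = T
U <-> (~S <-> (R <-> ~P)) = T <-> T = T
(U <-> (~S <-> (R <-> ~P))) nor M = T nor F = F
Thus Statement 1 is false.

Statement 2: Formalization: ~((U | M) xor ((S xor ~R) -> ~P))

U | M = T | F = T
~R = ~F = T
S xor ~R = F xor T = T
~P = ~T = F
(S xor ~R) -> ~P = T -> F = F
(U | M) xor ((S xor ~R) -> ~P) = T xor F = T
~((U | M) xor ((S xor ~R) -> ~P)) = ~T = F
Hence Statement 2 is false.

Statement 3: Parsed as U nor ~(~R -> S)

~R = ~F = T
~R -> S = T -> F = F
~(~R -> S) = ~F = T
U nor ~(~R -> S) = T nor T = F
Thus Statement 3 is false.

0 of the 3 statements are true (none).

0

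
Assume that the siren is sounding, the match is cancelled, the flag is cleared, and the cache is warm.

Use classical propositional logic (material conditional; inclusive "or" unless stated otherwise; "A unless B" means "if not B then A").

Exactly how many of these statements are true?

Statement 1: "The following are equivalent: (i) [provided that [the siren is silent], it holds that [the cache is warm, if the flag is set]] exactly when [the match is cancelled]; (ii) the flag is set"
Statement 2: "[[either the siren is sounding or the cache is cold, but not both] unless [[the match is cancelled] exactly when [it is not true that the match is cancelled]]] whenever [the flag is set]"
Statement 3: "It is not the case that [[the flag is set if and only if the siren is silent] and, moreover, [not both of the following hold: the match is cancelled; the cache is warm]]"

Let P = "the siren is sounding" (T), R = "the flag is set" (F), S = "the cache is warm" (T), Q = "the match is cancelled" (T).

Statement 1: This is ((¬P → (R → S)) ↔ Q) ↔ R.

¬P = ¬T = F
R → S = F → T = T
¬P → (R → S) = F → T = T
(¬P → (R → S)) ↔ Q = T ↔ T = T
((¬P → (R → S)) ↔ Q) ↔ R = T ↔ F = F
So Statement 1 is false.

Statement 2: Formalization: R → ((P ⊕ ¬S) ∨ (Q ↔ ¬Q))

¬S = ¬T = F
P ⊕ ¬S = T ⊕ F = T
¬Q = ¬T = F
Q ↔ ¬Q = T ↔ F = F
(P ⊕ ¬S) ∨ (Q ↔ ¬Q) = T ∨ F = T
R → ((P ⊕ ¬S) ∨ (Q ↔ ¬Q)) = F → T = T
So Statement 2 is true.

Statement 3: In symbols: ¬((R ↔ ¬P) ∧ (Q ↑ S))

¬P = ¬T = F
R ↔ ¬P = F ↔ F = T
Q ↑ S = T ↑ T = F
(R ↔ ¬P) ∧ (Q ↑ S) = T ∧ F = F
¬((R ↔ ¬P) ∧ (Q ↑ S)) = ¬F = T
Thus Statement 3 is true.

2 of the 3 statements are true (Statement 2, Statement 3).

2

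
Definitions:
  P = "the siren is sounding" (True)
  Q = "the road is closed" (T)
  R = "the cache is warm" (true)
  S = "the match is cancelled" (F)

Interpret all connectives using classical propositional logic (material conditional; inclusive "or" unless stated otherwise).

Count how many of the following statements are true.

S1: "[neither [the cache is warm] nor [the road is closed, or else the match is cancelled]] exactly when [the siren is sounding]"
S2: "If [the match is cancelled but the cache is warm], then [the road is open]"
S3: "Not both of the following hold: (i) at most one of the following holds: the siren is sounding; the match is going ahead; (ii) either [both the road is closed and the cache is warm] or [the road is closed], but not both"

2

S1: Formalization: (R nor (Q or S)) iff P

Q or S = True or False = True
R nor (Q or S) = True nor True = False
(R nor (Q or S)) iff P = False iff True = False
Thus S1 is false.

S2: Formalization: (S and R) -> not Q

S and R = False and True = False
not Q = not True = False
(S and R) -> not Q = False -> False = True
Thus S2 is true.

S3: Parsed as (P nand not S) nand ((Q and R) xor Q)

not S = not False = True
P nand not S = True nand True = False
Q and R = True and True = True
(Q and R) xor Q = True xor True = False
(P nand not S) nand ((Q and R) xor Q) = False nand False = True
Thus S3 is true.

True statements: 2.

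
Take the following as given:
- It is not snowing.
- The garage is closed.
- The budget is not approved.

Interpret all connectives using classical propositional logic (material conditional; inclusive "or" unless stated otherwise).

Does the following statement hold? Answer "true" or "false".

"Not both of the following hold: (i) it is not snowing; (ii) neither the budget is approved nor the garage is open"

Let P = "it is snowing" (False), R = "the budget is approved" (False), Q = "the garage is closed" (True).
Formalization: not P nand (R nor not Q)

not P = not False = True
not Q = not True = False
R nor not Q = False nor False = True
not P nand (R nor not Q) = True nand True = False

The statement is false.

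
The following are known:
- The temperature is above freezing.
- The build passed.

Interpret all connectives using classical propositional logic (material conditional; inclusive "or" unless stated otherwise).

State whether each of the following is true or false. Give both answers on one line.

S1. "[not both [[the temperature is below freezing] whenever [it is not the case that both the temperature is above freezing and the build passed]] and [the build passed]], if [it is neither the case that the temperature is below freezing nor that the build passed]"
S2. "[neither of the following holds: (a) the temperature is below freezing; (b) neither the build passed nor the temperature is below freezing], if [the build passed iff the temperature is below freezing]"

Let P = "the temperature is below freezing" (False), Q = "the build passed" (True).

S1: This is (P nor Q) -> (((not P nand Q) -> P) nand Q).

P nor Q = False nor True = False
not P = not False = True
not P nand Q = True nand True = False
(not P nand Q) -> P = False -> False = True
((not P nand Q) -> P) nand Q = True nand True = False
(P nor Q) -> (((not P nand Q) -> P) nand Q) = False -> False = True
Thus S1 is true.

S2: Formalization: (Q iff P) -> (P nor (Q nor P))

Q iff P = True iff False = False
Q nor P = True nor False = False
P nor (Q nor P) = False nor False = True
(Q iff P) -> (P nor (Q nor P)) = False -> True = True
So S2 is true.

S1 True / S2 True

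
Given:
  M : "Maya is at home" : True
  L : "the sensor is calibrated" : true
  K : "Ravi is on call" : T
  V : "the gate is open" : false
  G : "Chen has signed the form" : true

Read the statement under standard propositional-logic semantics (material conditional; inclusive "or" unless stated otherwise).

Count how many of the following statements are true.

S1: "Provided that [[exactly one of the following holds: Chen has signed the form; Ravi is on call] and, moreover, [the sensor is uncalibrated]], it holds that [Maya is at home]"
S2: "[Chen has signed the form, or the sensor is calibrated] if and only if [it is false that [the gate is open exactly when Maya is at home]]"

2

S1: Formalization: ((G ⊕ K) ∧ ¬L) → M

G ⊕ K = T ⊕ T = F
¬L = ¬T = F
(G ⊕ K) ∧ ¬L = F ∧ F = F
((G ⊕ K) ∧ ¬L) → M = F → T = T
Thus S1 is true.

S2: Formalization: (G ∨ L) ↔ ¬(V ↔ M)

G ∨ L = T ∨ T = T
V ↔ M = F ↔ T = F
¬(V ↔ M) = ¬F = T
(G ∨ L) ↔ ¬(V ↔ M) = T ↔ T = T
Thus S2 is true.

2 of the 2 statements are true (S1, S2).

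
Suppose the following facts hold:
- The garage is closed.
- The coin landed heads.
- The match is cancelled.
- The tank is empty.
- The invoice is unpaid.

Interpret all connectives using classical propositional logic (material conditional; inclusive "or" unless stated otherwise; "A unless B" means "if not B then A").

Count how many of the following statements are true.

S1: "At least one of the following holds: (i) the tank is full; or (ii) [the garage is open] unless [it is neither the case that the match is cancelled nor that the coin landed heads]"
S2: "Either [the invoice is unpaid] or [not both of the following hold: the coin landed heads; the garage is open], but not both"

0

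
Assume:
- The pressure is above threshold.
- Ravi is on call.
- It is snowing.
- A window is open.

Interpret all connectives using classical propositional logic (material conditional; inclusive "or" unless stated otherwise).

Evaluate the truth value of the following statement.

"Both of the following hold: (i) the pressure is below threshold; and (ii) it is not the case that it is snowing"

False.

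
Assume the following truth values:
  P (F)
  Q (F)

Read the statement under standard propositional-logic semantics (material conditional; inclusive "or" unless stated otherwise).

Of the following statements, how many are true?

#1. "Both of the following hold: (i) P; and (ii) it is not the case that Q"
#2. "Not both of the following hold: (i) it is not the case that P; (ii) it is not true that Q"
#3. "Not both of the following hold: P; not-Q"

#1: This is P and not Q.

not Q = not False = True
P and not Q = False and True = False
So #1 is false.

#2: Parsed as not P nand not Q

not P = not False = True
not Q = not False = True
not P nand not Q = True nand True = False
Hence #2 is false.

#3: Parsed as P nand not Q

not Q = not False = True
P nand not Q = False nand True = True
So #3 is true.

1 of the 3 statements is true (#3).

1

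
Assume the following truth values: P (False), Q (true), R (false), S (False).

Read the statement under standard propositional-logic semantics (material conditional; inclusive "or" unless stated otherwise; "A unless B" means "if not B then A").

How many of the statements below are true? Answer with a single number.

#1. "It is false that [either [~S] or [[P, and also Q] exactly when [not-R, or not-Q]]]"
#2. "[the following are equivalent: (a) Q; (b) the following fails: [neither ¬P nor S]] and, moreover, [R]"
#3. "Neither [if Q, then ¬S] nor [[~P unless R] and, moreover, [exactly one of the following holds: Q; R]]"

#1: In symbols: ¬(¬S ∨ ((P ∧ Q) ↔ (¬R ∨ ¬Q)))

¬S = ¬F = T
P ∧ Q = F ∧ T = F
¬R = ¬F = T
¬Q = ¬T = F
¬R ∨ ¬Q = T ∨ F = T
(P ∧ Q) ↔ (¬R ∨ ¬Q) = F ↔ T = F
¬S ∨ ((P ∧ Q) ↔ (¬R ∨ ¬Q)) = T ∨ F = T
¬(¬S ∨ ((P ∧ Q) ↔ (¬R ∨ ¬Q))) = ¬T = F
Hence #1 is false.

#2: This is (Q ↔ ¬(¬P ↓ S)) ∧ R.

¬P = ¬F = T
¬P ↓ S = T ↓ F = F
¬(¬P ↓ S) = ¬F = T
Q ↔ ¬(¬P ↓ S) = T ↔ T = T
(Q ↔ ¬(¬P ↓ S)) ∧ R = T ∧ F = F
Thus #2 is false.

#3: Formalization: (Q → ¬S) ↓ ((¬P ∨ R) ∧ (Q ⊕ R))

¬S = ¬F = T
Q → ¬S = T → T = T
¬P = ¬F = T
¬P ∨ R = T ∨ F = T
Q ⊕ R = T ⊕ F = T
(¬P ∨ R) ∧ (Q ⊕ R) = T ∧ T = T
(Q → ¬S) ↓ ((¬P ∨ R) ∧ (Q ⊕ R)) = T ↓ T = F
Thus #3 is false.

0 of the 3 statements are true (none).

0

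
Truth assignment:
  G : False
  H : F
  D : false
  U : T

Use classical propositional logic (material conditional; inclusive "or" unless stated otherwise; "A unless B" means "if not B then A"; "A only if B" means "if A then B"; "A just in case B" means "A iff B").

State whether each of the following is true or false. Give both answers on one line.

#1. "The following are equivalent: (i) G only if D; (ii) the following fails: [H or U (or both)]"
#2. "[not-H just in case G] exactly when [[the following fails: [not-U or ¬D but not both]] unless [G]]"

#1 False / #2 True

#1: Formalization: (G -> D) <-> ~(H | U)

G -> D = F -> F = T
H | U = F | T = T
~(H | U) = ~T = F
(G -> D) <-> ~(H | U) = T <-> F = F
Hence #1 is false.

#2: Formalization: (~H <-> G) <-> (~(~U xor ~D) | G)

~H = ~F = T
~H <-> G = T <-> F = F
~U = ~T = F
~D = ~F = T
~U xor ~D = F xor T = T
~(~U xor ~D) = ~T = F
~(~U xor ~D) | G = F | F = F
(~H <-> G) <-> (~(~U xor ~D) | G) = F <-> F = T
So #2 is true.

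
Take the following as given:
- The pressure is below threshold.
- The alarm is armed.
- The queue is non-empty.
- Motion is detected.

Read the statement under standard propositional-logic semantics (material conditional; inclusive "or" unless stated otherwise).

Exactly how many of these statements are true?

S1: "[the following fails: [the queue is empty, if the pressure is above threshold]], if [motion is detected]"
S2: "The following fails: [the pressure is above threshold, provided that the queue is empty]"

Let R = "motion is detected" (T), Q = "the pressure is above threshold" (F), G = "the queue is empty" (F).

S1: Formalization: R → ¬(Q → G)

Q → G = F → F = T
¬(Q → G) = ¬T = F
R → ¬(Q → G) = T → F = F
Hence S1 is false.

S2: Parsed as ¬(G → Q)

G → Q = F → F = T
¬(G → Q) = ¬T = F
So S2 is false.

Count: 0.

0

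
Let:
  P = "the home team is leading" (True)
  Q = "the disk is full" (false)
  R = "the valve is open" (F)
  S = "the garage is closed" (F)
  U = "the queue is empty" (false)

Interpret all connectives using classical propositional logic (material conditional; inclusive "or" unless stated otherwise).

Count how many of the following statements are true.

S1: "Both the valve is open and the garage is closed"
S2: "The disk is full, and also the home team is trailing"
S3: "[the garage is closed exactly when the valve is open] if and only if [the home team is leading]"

S1: Formalization: R and S

R and S = False and False = False
So S1 is false.

S2: This is Q and not P.

not P = not True = False
Q and not P = False and False = False
Thus S2 is false.

S3: Parsed as (S iff R) iff P

S iff R = False iff False = True
(S iff R) iff P = True iff True = True
So S3 is true.

1 of the 3 statements is true.

1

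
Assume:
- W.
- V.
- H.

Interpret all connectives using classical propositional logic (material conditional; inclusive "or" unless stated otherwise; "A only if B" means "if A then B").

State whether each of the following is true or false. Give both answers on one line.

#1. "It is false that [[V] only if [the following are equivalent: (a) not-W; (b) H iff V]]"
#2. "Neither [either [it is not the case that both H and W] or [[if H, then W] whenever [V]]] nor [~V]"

#1 True, #2 False

#1: In symbols: ~(V -> (~W <-> (H <-> V)))

~W = ~T = F
H <-> V = T <-> T = T
~W <-> (H <-> V) = F <-> T = F
V -> (~W <-> (H <-> V)) = T -> F = F
~(V -> (~W <-> (H <-> V))) = ~F = T
So #1 is true.

#2: Parsed as ((H nand W) | (V -> (H -> W))) nor ~V

H nand W = T nand T = F
H -> W = T -> T = T
V -> (H -> W) = T -> T = T
(H nand W) | (V -> (H -> W)) = F | T = T
~V = ~T = F
((H nand W) | (V -> (H -> W))) nor ~V = T nor F = F
Hence #2 is false.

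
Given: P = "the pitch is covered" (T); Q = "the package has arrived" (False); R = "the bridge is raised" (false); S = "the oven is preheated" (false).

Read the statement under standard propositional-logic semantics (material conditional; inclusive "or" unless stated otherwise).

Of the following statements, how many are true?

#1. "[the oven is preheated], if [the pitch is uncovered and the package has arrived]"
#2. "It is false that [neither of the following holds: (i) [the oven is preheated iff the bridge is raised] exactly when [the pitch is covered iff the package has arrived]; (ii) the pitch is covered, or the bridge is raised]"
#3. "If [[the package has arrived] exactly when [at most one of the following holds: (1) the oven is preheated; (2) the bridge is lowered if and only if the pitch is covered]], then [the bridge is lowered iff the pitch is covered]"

#1: This is (not P and Q) -> S.

not P = not True = False
not P and Q = False and False = False
(not P and Q) -> S = False -> False = True
Hence #1 is true.

#2: Formalization: not (((S iff R) iff (P iff Q)) nor (P or R))

S iff R = False iff False = True
P iff Q = True iff False = False
(S iff R) iff (P iff Q) = True iff False = False
P or R = True or False = True
((S iff R) iff (P iff Q)) nor (P or R) = False nor True = False
not (((S iff R) iff (P iff Q)) nor (P or R)) = not False = True
Thus #2 is true.

#3: Formalization: (Q iff (S nand (not R iff P))) -> (not R iff P)

not R = not False = True
not R iff P = True iff True = True
S nand (not R iff P) = False nand True = True
Q iff (S nand (not R iff P)) = False iff True = False
not R = not False = True
not R iff P = True iff True = True
(Q iff (S nand (not R iff P))) -> (not R iff P) = False -> True = True
Thus #3 is true.

3 of the 3 statements are true.

3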